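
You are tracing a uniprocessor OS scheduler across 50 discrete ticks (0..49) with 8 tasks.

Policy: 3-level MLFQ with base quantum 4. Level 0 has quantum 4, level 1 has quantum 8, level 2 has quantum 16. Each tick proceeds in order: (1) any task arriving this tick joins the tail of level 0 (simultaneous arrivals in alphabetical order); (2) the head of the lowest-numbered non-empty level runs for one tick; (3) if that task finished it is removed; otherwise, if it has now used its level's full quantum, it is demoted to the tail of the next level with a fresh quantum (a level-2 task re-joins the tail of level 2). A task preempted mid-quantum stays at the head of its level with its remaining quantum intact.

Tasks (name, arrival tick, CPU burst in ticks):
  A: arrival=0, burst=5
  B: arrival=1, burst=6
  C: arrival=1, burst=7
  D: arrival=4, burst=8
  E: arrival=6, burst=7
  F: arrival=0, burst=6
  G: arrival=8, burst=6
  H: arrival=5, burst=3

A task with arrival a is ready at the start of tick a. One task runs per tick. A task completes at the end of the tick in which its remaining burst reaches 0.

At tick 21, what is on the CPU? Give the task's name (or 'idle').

running at tick 21 = H

t=0: L0/L1/L2 = AF/-/- → run A
t=1: L0/L1/L2 = AFBC/-/- → run A
t=2: L0/L1/L2 = AFBC/-/- → run A
t=3: L0/L1/L2 = AFBC/-/- → run A
t=4: L0/L1/L2 = FBCD/A/- → run F
t=5: L0/L1/L2 = FBCDH/A/- → run F
t=6: L0/L1/L2 = FBCDHE/A/- → run F
t=7: L0/L1/L2 = FBCDHE/A/- → run F
t=8: L0/L1/L2 = BCDHEG/AF/- → run B
t=9: L0/L1/L2 = BCDHEG/AF/- → run B
t=10: L0/L1/L2 = BCDHEG/AF/- → run B
t=11: L0/L1/L2 = BCDHEG/AF/- → run B
t=12: L0/L1/L2 = CDHEG/AFB/- → run C
t=13: L0/L1/L2 = CDHEG/AFB/- → run C
t=14: L0/L1/L2 = CDHEG/AFB/- → run C
t=15: L0/L1/L2 = CDHEG/AFB/- → run C
t=16: L0/L1/L2 = DHEG/AFBC/- → run D
t=17: L0/L1/L2 = DHEG/AFBC/- → run D
t=18: L0/L1/L2 = DHEG/AFBC/- → run D
t=19: L0/L1/L2 = DHEG/AFBC/- → run D
t=20: L0/L1/L2 = HEG/AFBCD/- → run H
t=21: L0/L1/L2 = HEG/AFBCD/- → run H
t=22: L0/L1/L2 = HEG/AFBCD/- → run H
t=23: L0/L1/L2 = EG/AFBCD/- → run E
t=24: L0/L1/L2 = EG/AFBCD/- → run E
t=25: L0/L1/L2 = EG/AFBCD/- → run E
t=26: L0/L1/L2 = EG/AFBCD/- → run E
t=27: L0/L1/L2 = G/AFBCDE/- → run G
t=28: L0/L1/L2 = G/AFBCDE/- → run G
t=29: L0/L1/L2 = G/AFBCDE/- → run G
t=30: L0/L1/L2 = G/AFBCDE/- → run G
t=31: L0/L1/L2 = -/AFBCDEG/- → run A
t=32: L0/L1/L2 = -/FBCDEG/- → run F
t=33: L0/L1/L2 = -/FBCDEG/- → run F
t=34: L0/L1/L2 = -/BCDEG/- → run B
t=35: L0/L1/L2 = -/BCDEG/- → run B
t=36: L0/L1/L2 = -/CDEG/- → run C
t=37: L0/L1/L2 = -/CDEG/- → run C
t=38: L0/L1/L2 = -/CDEG/- → run C
t=39: L0/L1/L2 = -/DEG/- → run D
t=40: L0/L1/L2 = -/DEG/- → run D
t=41: L0/L1/L2 = -/DEG/- → run D
t=42: L0/L1/L2 = -/DEG/- → run D
t=43: L0/L1/L2 = -/EG/- → run E
t=44: L0/L1/L2 = -/EG/- → run E
t=45: L0/L1/L2 = -/EG/- → run E
t=46: L0/L1/L2 = -/G/- → run G
t=47: L0/L1/L2 = -/G/- → run G
t=48: (idle)
t=49: (idle)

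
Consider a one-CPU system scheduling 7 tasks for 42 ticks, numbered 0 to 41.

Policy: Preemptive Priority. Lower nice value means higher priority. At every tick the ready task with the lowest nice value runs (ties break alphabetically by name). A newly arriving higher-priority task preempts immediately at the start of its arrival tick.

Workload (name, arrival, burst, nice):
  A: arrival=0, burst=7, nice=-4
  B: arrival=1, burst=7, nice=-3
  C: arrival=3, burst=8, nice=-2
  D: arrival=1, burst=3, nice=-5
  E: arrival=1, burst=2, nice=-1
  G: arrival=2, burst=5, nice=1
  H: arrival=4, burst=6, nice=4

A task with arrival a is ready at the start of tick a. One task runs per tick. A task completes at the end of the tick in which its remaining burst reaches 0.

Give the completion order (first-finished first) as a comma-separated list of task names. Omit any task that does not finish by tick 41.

completion order = D, A, B, C, E, G, H

t=0: ready={A} → run A
t=1: ready={A,B,D,E} → run D
t=2: ready={A,B,D,E,G} → run D
t=3: ready={A,B,C,D,E,G} → run D
t=4: ready={A,B,C,E,G,H} → run A
t=5: ready={A,B,C,E,G,H} → run A
t=6: ready={A,B,C,E,G,H} → run A
t=7: ready={A,B,C,E,G,H} → run A
t=8: ready={A,B,C,E,G,H} → run A
t=9: ready={A,B,C,E,G,H} → run A
t=10: ready={B,C,E,G,H} → run B
t=11: ready={B,C,E,G,H} → run B
t=12: ready={B,C,E,G,H} → run B
t=13: ready={B,C,E,G,H} → run B
t=14: ready={B,C,E,G,H} → run B
t=15: ready={B,C,E,G,H} → run B
t=16: ready={B,C,E,G,H} → run B
t=17: ready={C,E,G,H} → run C
t=18: ready={C,E,G,H} → run C
t=19: ready={C,E,G,H} → run C
t=20: ready={C,E,G,H} → run C
t=21: ready={C,E,G,H} → run C
t=22: ready={C,E,G,H} → run C
t=23: ready={C,E,G,H} → run C
t=24: ready={C,E,G,H} → run C
t=25: ready={E,G,H} → run E
t=26: ready={E,G,H} → run E
t=27: ready={G,H} → run G
t=28: ready={G,H} → run G
t=29: ready={G,H} → run G
t=30: ready={G,H} → run G
t=31: ready={G,H} → run G
t=32: ready={H} → run H
t=33: ready={H} → run H
t=34: ready={H} → run H
t=35: ready={H} → run H
t=36: ready={H} → run H
t=37: ready={H} → run H
t=38: (idle)
t=39: (idle)
t=40: (idle)
t=41: (idle)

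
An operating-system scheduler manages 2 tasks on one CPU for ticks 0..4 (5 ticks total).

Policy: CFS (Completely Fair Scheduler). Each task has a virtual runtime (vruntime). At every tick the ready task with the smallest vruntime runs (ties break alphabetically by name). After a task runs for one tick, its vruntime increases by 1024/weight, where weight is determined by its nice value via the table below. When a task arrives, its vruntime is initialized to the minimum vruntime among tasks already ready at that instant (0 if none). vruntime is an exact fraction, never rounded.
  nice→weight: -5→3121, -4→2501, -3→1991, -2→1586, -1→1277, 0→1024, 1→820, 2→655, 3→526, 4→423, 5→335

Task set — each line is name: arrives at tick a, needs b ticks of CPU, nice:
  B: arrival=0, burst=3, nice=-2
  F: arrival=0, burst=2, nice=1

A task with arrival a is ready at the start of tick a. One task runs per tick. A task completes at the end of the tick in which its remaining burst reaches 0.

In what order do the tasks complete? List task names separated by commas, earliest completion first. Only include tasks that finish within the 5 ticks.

t=0: vr[B=0 F=0] → run B
t=1: vr[B=512/793 F=0] → run F
t=2: vr[B=512/793 F=256/205] → run B
t=3: vr[B=1024/793 F=256/205] → run F
t=4: vr[B=1024/793] → run B

completion order = F, B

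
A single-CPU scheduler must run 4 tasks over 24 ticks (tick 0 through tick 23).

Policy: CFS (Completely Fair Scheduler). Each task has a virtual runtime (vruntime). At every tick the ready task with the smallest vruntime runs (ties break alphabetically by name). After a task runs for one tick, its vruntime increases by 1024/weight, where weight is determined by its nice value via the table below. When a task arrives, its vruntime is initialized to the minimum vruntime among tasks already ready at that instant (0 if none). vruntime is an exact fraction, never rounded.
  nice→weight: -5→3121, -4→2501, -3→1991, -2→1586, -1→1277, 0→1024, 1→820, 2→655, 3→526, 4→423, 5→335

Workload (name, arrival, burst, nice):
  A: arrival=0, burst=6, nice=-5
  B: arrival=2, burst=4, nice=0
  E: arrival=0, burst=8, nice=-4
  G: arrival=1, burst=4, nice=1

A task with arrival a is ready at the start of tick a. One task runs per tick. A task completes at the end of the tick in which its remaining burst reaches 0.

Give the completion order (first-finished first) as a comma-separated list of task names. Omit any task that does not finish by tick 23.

completion order = A, E, B, G

t=0: vr[A=0 E=0] → run A
t=1: vr[A=1024/3121 E=0 G=0] → run E
t=2: vr[A=1024/3121 B=0 E=1024/2501 G=0] → run B
t=3: vr[A=1024/3121 B=1 E=1024/2501 G=0] → run G
t=4: vr[A=1024/3121 B=1 E=1024/2501 G=256/205] → run A
t=5: vr[A=2048/3121 B=1 E=1024/2501 G=256/205] → run E
t=6: vr[A=2048/3121 B=1 E=2048/2501 G=256/205] → run A
t=7: vr[A=3072/3121 B=1 E=2048/2501 G=256/205] → run E
t=8: vr[A=3072/3121 B=1 E=3072/2501 G=256/205] → run A
t=9: vr[A=4096/3121 B=1 E=3072/2501 G=256/205] → run B
t=10: vr[A=4096/3121 B=2 E=3072/2501 G=256/205] → run E
t=11: vr[A=4096/3121 B=2 E=4096/2501 G=256/205] → run G
t=12: vr[A=4096/3121 B=2 E=4096/2501 G=512/205] → run A
t=13: vr[A=5120/3121 B=2 E=4096/2501 G=512/205] → run E
t=14: vr[A=5120/3121 B=2 E=5120/2501 G=512/205] → run A
t=15: vr[B=2 E=5120/2501 G=512/205] → run B
t=16: vr[B=3 E=5120/2501 G=512/205] → run E
t=17: vr[B=3 E=6144/2501 G=512/205] → run E
t=18: vr[B=3 E=7168/2501 G=512/205] → run G
t=19: vr[B=3 E=7168/2501 G=768/205] → run E
t=20: vr[B=3 G=768/205] → run B
t=21: vr[G=768/205] → run G
t=22: (idle)
t=23: (idle)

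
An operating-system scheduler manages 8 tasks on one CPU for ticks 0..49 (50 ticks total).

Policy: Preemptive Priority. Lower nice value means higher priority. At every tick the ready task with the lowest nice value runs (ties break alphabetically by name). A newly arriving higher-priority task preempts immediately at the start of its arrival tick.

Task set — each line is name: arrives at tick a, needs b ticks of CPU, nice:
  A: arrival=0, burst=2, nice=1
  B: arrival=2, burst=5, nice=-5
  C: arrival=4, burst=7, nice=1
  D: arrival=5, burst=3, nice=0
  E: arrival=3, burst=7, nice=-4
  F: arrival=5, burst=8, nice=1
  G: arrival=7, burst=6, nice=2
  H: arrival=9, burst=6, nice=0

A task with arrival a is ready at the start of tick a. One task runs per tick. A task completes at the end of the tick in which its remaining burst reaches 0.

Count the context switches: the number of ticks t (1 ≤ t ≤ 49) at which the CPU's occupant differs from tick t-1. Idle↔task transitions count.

context switches = 8

t=0: ready={A} → run A
t=1: ready={A} → run A
t=2: ready={B} → run B
t=3: ready={B,E} → run B
t=4: ready={B,C,E} → run B
t=5: ready={B,C,D,E,F} → run B
t=6: ready={B,C,D,E,F} → run B
t=7: ready={C,D,E,F,G} → run E
t=8: ready={C,D,E,F,G} → run E
t=9: ready={C,D,E,F,G,H} → run E
t=10: ready={C,D,E,F,G,H} → run E
t=11: ready={C,D,E,F,G,H} → run E
t=12: ready={C,D,E,F,G,H} → run E
t=13: ready={C,D,E,F,G,H} → run E
t=14: ready={C,D,F,G,H} → run D
t=15: ready={C,D,F,G,H} → run D
t=16: ready={C,D,F,G,H} → run D
t=17: ready={C,F,G,H} → run H
t=18: ready={C,F,G,H} → run H
t=19: ready={C,F,G,H} → run H
t=20: ready={C,F,G,H} → run H
t=21: ready={C,F,G,H} → run H
t=22: ready={C,F,G,H} → run H
t=23: ready={C,F,G} → run C
t=24: ready={C,F,G} → run C
t=25: ready={C,F,G} → run C
t=26: ready={C,F,G} → run C
t=27: ready={C,F,G} → run C
t=28: ready={C,F,G} → run C
t=29: ready={C,F,G} → run C
t=30: ready={F,G} → run F
t=31: ready={F,G} → run F
t=32: ready={F,G} → run F
t=33: ready={F,G} → run F
t=34: ready={F,G} → run F
t=35: ready={F,G} → run F
t=36: ready={F,G} → run F
t=37: ready={F,G} → run F
t=38: ready={G} → run G
t=39: ready={G} → run G
t=40: ready={G} → run G
t=41: ready={G} → run G
t=42: ready={G} → run G
t=43: ready={G} → run G
t=44: (idle)
t=45: (idle)
t=46: (idle)
t=47: (idle)
t=48: (idle)
t=49: (idle)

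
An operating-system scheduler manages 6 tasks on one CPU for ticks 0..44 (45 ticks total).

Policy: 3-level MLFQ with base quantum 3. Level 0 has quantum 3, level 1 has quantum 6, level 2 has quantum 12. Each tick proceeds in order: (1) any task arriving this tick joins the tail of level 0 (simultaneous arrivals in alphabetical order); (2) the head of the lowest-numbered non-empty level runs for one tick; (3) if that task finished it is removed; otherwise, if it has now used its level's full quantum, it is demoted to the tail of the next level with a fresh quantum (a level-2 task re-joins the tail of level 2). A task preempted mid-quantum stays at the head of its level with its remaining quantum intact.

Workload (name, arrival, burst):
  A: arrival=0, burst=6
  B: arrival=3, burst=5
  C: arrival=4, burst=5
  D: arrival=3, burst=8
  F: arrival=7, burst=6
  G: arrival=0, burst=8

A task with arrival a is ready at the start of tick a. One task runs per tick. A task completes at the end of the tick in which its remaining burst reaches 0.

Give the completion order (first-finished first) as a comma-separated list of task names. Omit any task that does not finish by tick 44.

completion order = A, G, B, D, C, F

t=0: L0/L1/L2 = AG/-/- → run A
t=1: L0/L1/L2 = AG/-/- → run A
t=2: L0/L1/L2 = AG/-/- → run A
t=3: L0/L1/L2 = GBD/A/- → run G
t=4: L0/L1/L2 = GBDC/A/- → run G
t=5: L0/L1/L2 = GBDC/A/- → run G
t=6: L0/L1/L2 = BDC/AG/- → run B
t=7: L0/L1/L2 = BDCF/AG/- → run B
t=8: L0/L1/L2 = BDCF/AG/- → run B
t=9: L0/L1/L2 = DCF/AGB/- → run D
t=10: L0/L1/L2 = DCF/AGB/- → run D
t=11: L0/L1/L2 = DCF/AGB/- → run D
t=12: L0/L1/L2 = CF/AGBD/- → run C
t=13: L0/L1/L2 = CF/AGBD/- → run C
t=14: L0/L1/L2 = CF/AGBD/- → run C
t=15: L0/L1/L2 = F/AGBDC/- → run F
t=16: L0/L1/L2 = F/AGBDC/- → run F
t=17: L0/L1/L2 = F/AGBDC/- → run F
t=18: L0/L1/L2 = -/AGBDCF/- → run A
t=19: L0/L1/L2 = -/AGBDCF/- → run A
t=20: L0/L1/L2 = -/AGBDCF/- → run A
t=21: L0/L1/L2 = -/GBDCF/- → run G
t=22: L0/L1/L2 = -/GBDCF/- → run G
t=23: L0/L1/L2 = -/GBDCF/- → run G
t=24: L0/L1/L2 = -/GBDCF/- → run G
t=25: L0/L1/L2 = -/GBDCF/- → run G
t=26: L0/L1/L2 = -/BDCF/- → run B
t=27: L0/L1/L2 = -/BDCF/- → run B
t=28: L0/L1/L2 = -/DCF/- → run D
t=29: L0/L1/L2 = -/DCF/- → run D
t=30: L0/L1/L2 = -/DCF/- → run D
t=31: L0/L1/L2 = -/DCF/- → run D
t=32: L0/L1/L2 = -/DCF/- → run D
t=33: L0/L1/L2 = -/CF/- → run C
t=34: L0/L1/L2 = -/CF/- → run C
t=35: L0/L1/L2 = -/F/- → run F
t=36: L0/L1/L2 = -/F/- → run F
t=37: L0/L1/L2 = -/F/- → run F
t=38: (idle)
t=39: (idle)
t=40: (idle)
t=41: (idle)
t=42: (idle)
t=43: (idle)
t=44: (idle)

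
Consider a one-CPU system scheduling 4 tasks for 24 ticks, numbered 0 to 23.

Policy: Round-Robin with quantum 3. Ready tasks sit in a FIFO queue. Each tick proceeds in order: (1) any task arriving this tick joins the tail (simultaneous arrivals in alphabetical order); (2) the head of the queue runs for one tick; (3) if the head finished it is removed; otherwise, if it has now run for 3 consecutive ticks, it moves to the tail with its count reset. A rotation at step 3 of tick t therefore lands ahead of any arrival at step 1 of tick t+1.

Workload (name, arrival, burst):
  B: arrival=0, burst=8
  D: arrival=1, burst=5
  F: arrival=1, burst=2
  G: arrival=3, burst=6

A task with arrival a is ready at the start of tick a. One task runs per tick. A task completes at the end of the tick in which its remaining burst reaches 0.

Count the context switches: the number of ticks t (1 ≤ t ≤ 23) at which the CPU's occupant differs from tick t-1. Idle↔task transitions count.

t=0: queue=[B] q_used=0 → run B
t=1: queue=[B,D,F] q_used=1 → run B
t=2: queue=[B,D,F] q_used=2 → run B
t=3: queue=[D,F,B,G] q_used=0 → run D
t=4: queue=[D,F,B,G] q_used=1 → run D
t=5: queue=[D,F,B,G] q_used=2 → run D
t=6: queue=[F,B,G,D] q_used=0 → run F
t=7: queue=[F,B,G,D] q_used=1 → run F
t=8: queue=[B,G,D] q_used=0 → run B
t=9: queue=[B,G,D] q_used=1 → run B
t=10: queue=[B,G,D] q_used=2 → run B
t=11: queue=[G,D,B] q_used=0 → run G
t=12: queue=[G,D,B] q_used=1 → run G
t=13: queue=[G,D,B] q_used=2 → run G
t=14: queue=[D,B,G] q_used=0 → run D
t=15: queue=[D,B,G] q_used=1 → run D
t=16: queue=[B,G] q_used=0 → run B
t=17: queue=[B,G] q_used=1 → run B
t=18: queue=[G] q_used=0 → run G
t=19: queue=[G] q_used=1 → run G
t=20: queue=[G] q_used=2 → run G
t=21: (idle)
t=22: (idle)
t=23: (idle)

context switches = 8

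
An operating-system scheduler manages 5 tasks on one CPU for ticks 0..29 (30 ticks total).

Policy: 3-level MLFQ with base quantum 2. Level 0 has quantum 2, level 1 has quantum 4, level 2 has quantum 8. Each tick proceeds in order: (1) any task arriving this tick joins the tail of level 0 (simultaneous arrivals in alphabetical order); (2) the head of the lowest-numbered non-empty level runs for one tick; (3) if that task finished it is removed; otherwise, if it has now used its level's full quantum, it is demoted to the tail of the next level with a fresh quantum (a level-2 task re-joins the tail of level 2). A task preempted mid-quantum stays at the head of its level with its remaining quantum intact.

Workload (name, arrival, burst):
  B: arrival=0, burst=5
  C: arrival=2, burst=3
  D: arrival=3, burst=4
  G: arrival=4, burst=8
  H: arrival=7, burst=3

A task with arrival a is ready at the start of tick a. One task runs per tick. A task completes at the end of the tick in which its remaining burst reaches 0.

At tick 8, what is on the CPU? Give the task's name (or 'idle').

t=0: L0/L1/L2 = B/-/- → run B
t=1: L0/L1/L2 = B/-/- → run B
t=2: L0/L1/L2 = C/B/- → run C
t=3: L0/L1/L2 = CD/B/- → run C
t=4: L0/L1/L2 = DG/BC/- → run D
t=5: L0/L1/L2 = DG/BC/- → run D
t=6: L0/L1/L2 = G/BCD/- → run G
t=7: L0/L1/L2 = GH/BCD/- → run G
t=8: L0/L1/L2 = H/BCDG/- → run H
t=9: L0/L1/L2 = H/BCDG/- → run H
t=10: L0/L1/L2 = -/BCDGH/- → run B
t=11: L0/L1/L2 = -/BCDGH/- → run B
t=12: L0/L1/L2 = -/BCDGH/- → run B
t=13: L0/L1/L2 = -/CDGH/- → run C
t=14: L0/L1/L2 = -/DGH/- → run D
t=15: L0/L1/L2 = -/DGH/- → run D
t=16: L0/L1/L2 = -/GH/- → run G
t=17: L0/L1/L2 = -/GH/- → run G
t=18: L0/L1/L2 = -/GH/- → run G
t=19: L0/L1/L2 = -/GH/- → run G
t=20: L0/L1/L2 = -/H/G → run H
t=21: L0/L1/L2 = -/-/G → run G
t=22: L0/L1/L2 = -/-/G → run G
t=23: (idle)
t=24: (idle)
t=25: (idle)
t=26: (idle)
t=27: (idle)
t=28: (idle)
t=29: (idle)

running at tick 8 = H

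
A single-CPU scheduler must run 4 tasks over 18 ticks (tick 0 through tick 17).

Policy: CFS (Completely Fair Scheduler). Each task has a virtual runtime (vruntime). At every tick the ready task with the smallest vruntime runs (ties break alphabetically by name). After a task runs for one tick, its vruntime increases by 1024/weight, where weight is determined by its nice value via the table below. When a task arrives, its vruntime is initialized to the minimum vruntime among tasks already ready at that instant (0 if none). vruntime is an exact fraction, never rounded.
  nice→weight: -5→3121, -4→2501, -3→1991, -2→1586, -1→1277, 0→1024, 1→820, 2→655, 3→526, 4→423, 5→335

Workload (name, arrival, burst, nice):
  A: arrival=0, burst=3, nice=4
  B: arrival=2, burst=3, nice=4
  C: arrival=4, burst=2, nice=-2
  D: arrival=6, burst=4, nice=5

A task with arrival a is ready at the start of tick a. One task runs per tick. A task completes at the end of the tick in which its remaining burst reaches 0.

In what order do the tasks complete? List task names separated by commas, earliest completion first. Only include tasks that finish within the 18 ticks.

t=0: vr[A=0] → run A
t=1: vr[A=1024/423] → run A
t=2: vr[A=2048/423 B=2048/423] → run A
t=3: vr[B=2048/423] → run B
t=4: vr[B=1024/141 C=1024/141] → run B
t=5: vr[B=4096/423 C=1024/141] → run C
t=6: vr[B=4096/423 C=884224/111813 D=884224/111813] → run C
t=7: vr[B=4096/423 D=884224/111813] → run D
t=8: vr[B=4096/423 D=410711552/37457355] → run B
t=9: vr[D=410711552/37457355] → run D
t=10: vr[D=525208064/37457355] → run D
t=11: vr[D=639704576/37457355] → run D
t=12: (idle)
t=13: (idle)
t=14: (idle)
t=15: (idle)
t=16: (idle)
t=17: (idle)

completion order = A, C, B, D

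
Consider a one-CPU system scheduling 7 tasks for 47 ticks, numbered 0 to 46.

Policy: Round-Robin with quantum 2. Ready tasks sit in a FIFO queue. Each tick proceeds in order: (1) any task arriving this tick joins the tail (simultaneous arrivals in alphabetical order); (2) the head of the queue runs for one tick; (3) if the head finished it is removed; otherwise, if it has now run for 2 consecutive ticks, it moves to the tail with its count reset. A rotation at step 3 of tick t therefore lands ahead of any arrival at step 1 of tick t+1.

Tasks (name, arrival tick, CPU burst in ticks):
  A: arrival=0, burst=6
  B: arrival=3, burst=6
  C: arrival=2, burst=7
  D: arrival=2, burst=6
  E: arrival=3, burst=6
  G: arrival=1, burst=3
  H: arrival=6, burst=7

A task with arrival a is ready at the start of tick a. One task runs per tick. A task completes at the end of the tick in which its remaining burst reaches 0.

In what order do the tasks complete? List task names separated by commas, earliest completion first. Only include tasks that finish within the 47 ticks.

t=0: queue=[A] q_used=0 → run A
t=1: queue=[A,G] q_used=1 → run A
t=2: queue=[G,A,C,D] q_used=0 → run G
t=3: queue=[G,A,C,D,B,E] q_used=1 → run G
t=4: queue=[A,C,D,B,E,G] q_used=0 → run A
t=5: queue=[A,C,D,B,E,G] q_used=1 → run A
t=6: queue=[C,D,B,E,G,A,H] q_used=0 → run C
t=7: queue=[C,D,B,E,G,A,H] q_used=1 → run C
t=8: queue=[D,B,E,G,A,H,C] q_used=0 → run D
t=9: queue=[D,B,E,G,A,H,C] q_used=1 → run D
t=10: queue=[B,E,G,A,H,C,D] q_used=0 → run B
t=11: queue=[B,E,G,A,H,C,D] q_used=1 → run B
t=12: queue=[E,G,A,H,C,D,B] q_used=0 → run E
t=13: queue=[E,G,A,H,C,D,B] q_used=1 → run E
t=14: queue=[G,A,H,C,D,B,E] q_used=0 → run G
t=15: queue=[A,H,C,D,B,E] q_used=0 → run A
t=16: queue=[A,H,C,D,B,E] q_used=1 → run A
t=17: queue=[H,C,D,B,E] q_used=0 → run H
t=18: queue=[H,C,D,B,E] q_used=1 → run H
t=19: queue=[C,D,B,E,H] q_used=0 → run C
t=20: queue=[C,D,B,E,H] q_used=1 → run C
t=21: queue=[D,B,E,H,C] q_used=0 → run D
t=22: queue=[D,B,E,H,C] q_used=1 → run D
t=23: queue=[B,E,H,C,D] q_used=0 → run B
t=24: queue=[B,E,H,C,D] q_used=1 → run B
t=25: queue=[E,H,C,D,B] q_used=0 → run E
t=26: queue=[E,H,C,D,B] q_used=1 → run E
t=27: queue=[H,C,D,B,E] q_used=0 → run H
t=28: queue=[H,C,D,B,E] q_used=1 → run H
t=29: queue=[C,D,B,E,H] q_used=0 → run C
t=30: queue=[C,D,B,E,H] q_used=1 → run C
t=31: queue=[D,B,E,H,C] q_used=0 → run D
t=32: queue=[D,B,E,H,C] q_used=1 → run D
t=33: queue=[B,E,H,C] q_used=0 → run B
t=34: queue=[B,E,H,C] q_used=1 → run B
t=35: queue=[E,H,C] q_used=0 → run E
t=36: queue=[E,H,C] q_used=1 → run E
t=37: queue=[H,C] q_used=0 → run H
t=38: queue=[H,C] q_used=1 → run H
t=39: queue=[C,H] q_used=0 → run C
t=40: queue=[H] q_used=0 → run H
t=41: (idle)
t=42: (idle)
t=43: (idle)
t=44: (idle)
t=45: (idle)
t=46: (idle)

completion order = G, A, D, B, E, C, H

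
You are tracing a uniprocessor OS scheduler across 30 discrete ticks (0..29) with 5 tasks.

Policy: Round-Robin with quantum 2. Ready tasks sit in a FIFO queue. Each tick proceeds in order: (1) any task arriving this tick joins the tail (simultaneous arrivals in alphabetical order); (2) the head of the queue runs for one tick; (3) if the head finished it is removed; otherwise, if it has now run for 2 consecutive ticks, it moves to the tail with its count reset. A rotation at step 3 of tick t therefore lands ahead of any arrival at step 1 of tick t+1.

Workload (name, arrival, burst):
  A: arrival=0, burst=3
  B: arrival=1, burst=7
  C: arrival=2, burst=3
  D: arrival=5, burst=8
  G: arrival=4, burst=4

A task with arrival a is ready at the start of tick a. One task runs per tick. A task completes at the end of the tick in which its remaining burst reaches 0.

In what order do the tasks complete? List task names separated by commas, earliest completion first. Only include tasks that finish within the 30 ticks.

completion order = A, C, G, B, D

t=0: queue=[A] q_used=0 → run A
t=1: queue=[A,B] q_used=1 → run A
t=2: queue=[B,A,C] q_used=0 → run B
t=3: queue=[B,A,C] q_used=1 → run B
t=4: queue=[A,C,B,G] q_used=0 → run A
t=5: queue=[C,B,G,D] q_used=0 → run C
t=6: queue=[C,B,G,D] q_used=1 → run C
t=7: queue=[B,G,D,C] q_used=0 → run B
t=8: queue=[B,G,D,C] q_used=1 → run B
t=9: queue=[G,D,C,B] q_used=0 → run G
t=10: queue=[G,D,C,B] q_used=1 → run G
t=11: queue=[D,C,B,G] q_used=0 → run D
t=12: queue=[D,C,B,G] q_used=1 → run D
t=13: queue=[C,B,G,D] q_used=0 → run C
t=14: queue=[B,G,D] q_used=0 → run B
t=15: queue=[B,G,D] q_used=1 → run B
t=16: queue=[G,D,B] q_used=0 → run G
t=17: queue=[G,D,B] q_used=1 → run G
t=18: queue=[D,B] q_used=0 → run D
t=19: queue=[D,B] q_used=1 → run D
t=20: queue=[B,D] q_used=0 → run B
t=21: queue=[D] q_used=0 → run D
t=22: queue=[D] q_used=1 → run D
t=23: queue=[D] q_used=0 → run D
t=24: queue=[D] q_used=1 → run D
t=25: (idle)
t=26: (idle)
t=27: (idle)
t=28: (idle)
t=29: (idle)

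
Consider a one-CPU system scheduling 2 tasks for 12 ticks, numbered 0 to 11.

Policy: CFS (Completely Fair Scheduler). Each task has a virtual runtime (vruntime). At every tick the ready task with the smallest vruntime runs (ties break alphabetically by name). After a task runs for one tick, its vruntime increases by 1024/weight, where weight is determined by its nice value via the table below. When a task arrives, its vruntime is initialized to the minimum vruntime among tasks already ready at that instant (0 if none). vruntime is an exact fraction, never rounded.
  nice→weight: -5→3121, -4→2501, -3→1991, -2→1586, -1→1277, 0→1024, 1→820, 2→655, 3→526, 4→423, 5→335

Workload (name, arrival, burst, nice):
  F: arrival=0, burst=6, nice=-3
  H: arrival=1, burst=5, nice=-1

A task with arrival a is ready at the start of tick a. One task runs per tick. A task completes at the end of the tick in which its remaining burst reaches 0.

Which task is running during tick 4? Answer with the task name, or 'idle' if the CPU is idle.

running at tick 4 = H

t=0: vr[F=0] → run F
t=1: vr[F=1024/1991 H=1024/1991] → run F
t=2: vr[F=2048/1991 H=1024/1991] → run H
t=3: vr[F=2048/1991 H=3346432/2542507] → run F
t=4: vr[F=3072/1991 H=3346432/2542507] → run H
t=5: vr[F=3072/1991 H=5385216/2542507] → run F
t=6: vr[F=4096/1991 H=5385216/2542507] → run F
t=7: vr[F=5120/1991 H=5385216/2542507] → run H
t=8: vr[F=5120/1991 H=7424000/2542507] → run F
t=9: vr[H=7424000/2542507] → run H
t=10: vr[H=9462784/2542507] → run H
t=11: (idle)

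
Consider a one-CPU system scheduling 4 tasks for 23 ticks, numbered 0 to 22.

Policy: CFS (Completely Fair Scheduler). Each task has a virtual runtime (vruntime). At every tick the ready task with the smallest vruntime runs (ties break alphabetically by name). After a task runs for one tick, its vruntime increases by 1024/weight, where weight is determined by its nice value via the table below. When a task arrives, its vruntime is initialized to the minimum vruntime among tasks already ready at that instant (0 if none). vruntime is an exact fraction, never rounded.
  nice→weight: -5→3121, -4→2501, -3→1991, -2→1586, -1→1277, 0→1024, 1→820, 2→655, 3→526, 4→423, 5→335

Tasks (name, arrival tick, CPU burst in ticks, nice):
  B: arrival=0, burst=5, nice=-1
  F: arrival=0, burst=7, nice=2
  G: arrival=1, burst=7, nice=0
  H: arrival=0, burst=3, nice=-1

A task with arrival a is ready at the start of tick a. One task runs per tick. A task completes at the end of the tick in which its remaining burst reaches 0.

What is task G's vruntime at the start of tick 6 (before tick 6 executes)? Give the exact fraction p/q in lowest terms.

t=0: vr[B=0 F=0 H=0] → run B
t=1: vr[B=1024/1277 F=0 G=0 H=0] → run F
t=2: vr[B=1024/1277 F=1024/655 G=0 H=0] → run G
t=3: vr[B=1024/1277 F=1024/655 G=1 H=0] → run H
t=4: vr[B=1024/1277 F=1024/655 G=1 H=1024/1277] → run B
t=5: vr[B=2048/1277 F=1024/655 G=1 H=1024/1277] → run H
t=6: vr[B=2048/1277 F=1024/655 G=1 H=2048/1277] → run G
t=7: vr[B=2048/1277 F=1024/655 G=2 H=2048/1277] → run F
t=8: vr[B=2048/1277 F=2048/655 G=2 H=2048/1277] → run B
t=9: vr[B=3072/1277 F=2048/655 G=2 H=2048/1277] → run H
t=10: vr[B=3072/1277 F=2048/655 G=2] → run G
t=11: vr[B=3072/1277 F=2048/655 G=3] → run B
t=12: vr[B=4096/1277 F=2048/655 G=3] → run G
t=13: vr[B=4096/1277 F=2048/655 G=4] → run F
t=14: vr[B=4096/1277 F=3072/655 G=4] → run B
t=15: vr[F=3072/655 G=4] → run G
t=16: vr[F=3072/655 G=5] → run F
t=17: vr[F=4096/655 G=5] → run G
t=18: vr[F=4096/655 G=6] → run G
t=19: vr[F=4096/655] → run F
t=20: vr[F=1024/131] → run F
t=21: vr[F=6144/655] → run F
t=22: (idle)

vruntime(G, start of tick 6) = 1/1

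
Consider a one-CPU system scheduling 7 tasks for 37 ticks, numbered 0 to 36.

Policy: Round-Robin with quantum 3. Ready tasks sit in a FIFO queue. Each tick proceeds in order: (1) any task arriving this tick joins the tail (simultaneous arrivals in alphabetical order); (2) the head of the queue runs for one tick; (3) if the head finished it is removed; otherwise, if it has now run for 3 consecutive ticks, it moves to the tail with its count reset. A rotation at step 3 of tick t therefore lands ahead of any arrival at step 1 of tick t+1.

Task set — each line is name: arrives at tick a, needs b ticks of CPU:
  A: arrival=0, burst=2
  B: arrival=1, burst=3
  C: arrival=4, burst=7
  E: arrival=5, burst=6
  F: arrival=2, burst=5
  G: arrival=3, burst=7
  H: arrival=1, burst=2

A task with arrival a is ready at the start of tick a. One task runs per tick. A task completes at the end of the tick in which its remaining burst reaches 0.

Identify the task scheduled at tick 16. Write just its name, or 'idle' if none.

running at tick 16 = E

t=0: queue=[A] q_used=0 → run A
t=1: queue=[A,B,H] q_used=1 → run A
t=2: queue=[B,H,F] q_used=0 → run B
t=3: queue=[B,H,F,G] q_used=1 → run B
t=4: queue=[B,H,F,G,C] q_used=2 → run B
t=5: queue=[H,F,G,C,E] q_used=0 → run H
t=6: queue=[H,F,G,C,E] q_used=1 → run H
t=7: queue=[F,G,C,E] q_used=0 → run F
t=8: queue=[F,G,C,E] q_used=1 → run F
t=9: queue=[F,G,C,E] q_used=2 → run F
t=10: queue=[G,C,E,F] q_used=0 → run G
t=11: queue=[G,C,E,F] q_used=1 → run G
t=12: queue=[G,C,E,F] q_used=2 → run G
t=13: queue=[C,E,F,G] q_used=0 → run C
t=14: queue=[C,E,F,G] q_used=1 → run C
t=15: queue=[C,E,F,G] q_used=2 → run C
t=16: queue=[E,F,G,C] q_used=0 → run E
t=17: queue=[E,F,G,C] q_used=1 → run E
t=18: queue=[E,F,G,C] q_used=2 → run E
t=19: queue=[F,G,C,E] q_used=0 → run F
t=20: queue=[F,G,C,E] q_used=1 → run F
t=21: queue=[G,C,E] q_used=0 → run G
t=22: queue=[G,C,E] q_used=1 → run G
t=23: queue=[G,C,E] q_used=2 → run G
t=24: queue=[C,E,G] q_used=0 → run C
t=25: queue=[C,E,G] q_used=1 → run C
t=26: queue=[C,E,G] q_used=2 → run C
t=27: queue=[E,G,C] q_used=0 → run E
t=28: queue=[E,G,C] q_used=1 → run E
t=29: queue=[E,G,C] q_used=2 → run E
t=30: queue=[G,C] q_used=0 → run G
t=31: queue=[C] q_used=0 → run C
t=32: (idle)
t=33: (idle)
t=34: (idle)
t=35: (idle)
t=36: (idle)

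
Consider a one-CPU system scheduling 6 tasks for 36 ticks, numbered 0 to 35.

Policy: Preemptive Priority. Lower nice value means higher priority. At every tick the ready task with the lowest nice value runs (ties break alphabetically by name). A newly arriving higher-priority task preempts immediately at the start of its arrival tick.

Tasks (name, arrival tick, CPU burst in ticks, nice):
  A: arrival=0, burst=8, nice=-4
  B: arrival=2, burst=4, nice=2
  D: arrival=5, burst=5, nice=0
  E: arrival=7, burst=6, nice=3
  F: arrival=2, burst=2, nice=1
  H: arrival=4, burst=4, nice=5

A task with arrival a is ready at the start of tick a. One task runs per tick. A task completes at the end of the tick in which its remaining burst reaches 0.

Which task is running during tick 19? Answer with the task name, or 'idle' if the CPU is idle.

running at tick 19 = E

t=0: ready={A} → run A
t=1: ready={A} → run A
t=2: ready={A,B,F} → run A
t=3: ready={A,B,F} → run A
t=4: ready={A,B,F,H} → run A
t=5: ready={A,B,D,F,H} → run A
t=6: ready={A,B,D,F,H} → run A
t=7: ready={A,B,D,E,F,H} → run A
t=8: ready={B,D,E,F,H} → run D
t=9: ready={B,D,E,F,H} → run D
t=10: ready={B,D,E,F,H} → run D
t=11: ready={B,D,E,F,H} → run D
t=12: ready={B,D,E,F,H} → run D
t=13: ready={B,E,F,H} → run F
t=14: ready={B,E,F,H} → run F
t=15: ready={B,E,H} → run B
t=16: ready={B,E,H} → run B
t=17: ready={B,E,H} → run B
t=18: ready={B,E,H} → run B
t=19: ready={E,H} → run E
t=20: ready={E,H} → run E
t=21: ready={E,H} → run E
t=22: ready={E,H} → run E
t=23: ready={E,H} → run E
t=24: ready={E,H} → run E
t=25: ready={H} → run H
t=26: ready={H} → run H
t=27: ready={H} → run H
t=28: ready={H} → run H
t=29: (idle)
t=30: (idle)
t=31: (idle)
t=32: (idle)
t=33: (idle)
t=34: (idle)
t=35: (idle)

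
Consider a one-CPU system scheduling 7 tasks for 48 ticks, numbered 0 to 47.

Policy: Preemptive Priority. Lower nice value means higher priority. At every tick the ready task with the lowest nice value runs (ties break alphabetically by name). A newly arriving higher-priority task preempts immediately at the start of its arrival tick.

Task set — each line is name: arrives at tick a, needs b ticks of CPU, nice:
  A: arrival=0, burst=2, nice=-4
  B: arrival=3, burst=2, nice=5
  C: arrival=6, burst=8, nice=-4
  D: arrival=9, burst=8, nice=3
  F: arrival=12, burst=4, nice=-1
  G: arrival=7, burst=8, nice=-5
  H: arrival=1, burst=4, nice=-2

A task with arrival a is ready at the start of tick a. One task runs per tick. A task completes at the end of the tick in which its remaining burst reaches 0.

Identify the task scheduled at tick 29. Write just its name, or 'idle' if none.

running at tick 29 = D

t=0: ready={A} → run A
t=1: ready={A,H} → run A
t=2: ready={H} → run H
t=3: ready={B,H} → run H
t=4: ready={B,H} → run H
t=5: ready={B,H} → run H
t=6: ready={B,C} → run C
t=7: ready={B,C,G} → run G
t=8: ready={B,C,G} → run G
t=9: ready={B,C,D,G} → run G
t=10: ready={B,C,D,G} → run G
t=11: ready={B,C,D,G} → run G
t=12: ready={B,C,D,F,G} → run G
t=13: ready={B,C,D,F,G} → run G
t=14: ready={B,C,D,F,G} → run G
t=15: ready={B,C,D,F} → run C
t=16: ready={B,C,D,F} → run C
t=17: ready={B,C,D,F} → run C
t=18: ready={B,C,D,F} → run C
t=19: ready={B,C,D,F} → run C
t=20: ready={B,C,D,F} → run C
t=21: ready={B,C,D,F} → run C
t=22: ready={B,D,F} → run F
t=23: ready={B,D,F} → run F
t=24: ready={B,D,F} → run F
t=25: ready={B,D,F} → run F
t=26: ready={B,D} → run D
t=27: ready={B,D} → run D
t=28: ready={B,D} → run D
t=29: ready={B,D} → run D
t=30: ready={B,D} → run D
t=31: ready={B,D} → run D
t=32: ready={B,D} → run D
t=33: ready={B,D} → run D
t=34: ready={B} → run B
t=35: ready={B} → run B
t=36: (idle)
t=37: (idle)
t=38: (idle)
t=39: (idle)
t=40: (idle)
t=41: (idle)
t=42: (idle)
t=43: (idle)
t=44: (idle)
t=45: (idle)
t=46: (idle)
t=47: (idle)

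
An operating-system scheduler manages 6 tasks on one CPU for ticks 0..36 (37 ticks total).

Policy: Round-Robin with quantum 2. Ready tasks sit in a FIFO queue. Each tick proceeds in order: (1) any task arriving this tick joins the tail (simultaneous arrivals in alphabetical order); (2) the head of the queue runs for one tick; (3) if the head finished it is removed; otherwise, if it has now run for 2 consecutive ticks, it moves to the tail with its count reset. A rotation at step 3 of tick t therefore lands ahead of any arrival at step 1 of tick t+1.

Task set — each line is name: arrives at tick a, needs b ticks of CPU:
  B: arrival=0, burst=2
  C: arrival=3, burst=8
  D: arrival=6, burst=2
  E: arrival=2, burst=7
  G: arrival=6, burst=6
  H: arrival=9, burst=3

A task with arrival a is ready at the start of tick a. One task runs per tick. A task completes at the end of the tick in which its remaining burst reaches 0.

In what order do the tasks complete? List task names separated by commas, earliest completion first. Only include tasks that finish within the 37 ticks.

t=0: queue=[B] q_used=0 → run B
t=1: queue=[B] q_used=1 → run B
t=2: queue=[E] q_used=0 → run E
t=3: queue=[E,C] q_used=1 → run E
t=4: queue=[C,E] q_used=0 → run C
t=5: queue=[C,E] q_used=1 → run C
t=6: queue=[E,C,D,G] q_used=0 → run E
t=7: queue=[E,C,D,G] q_used=1 → run E
t=8: queue=[C,D,G,E] q_used=0 → run C
t=9: queue=[C,D,G,E,H] q_used=1 → run C
t=10: queue=[D,G,E,H,C] q_used=0 → run D
t=11: queue=[D,G,E,H,C] q_used=1 → run D
t=12: queue=[G,E,H,C] q_used=0 → run G
t=13: queue=[G,E,H,C] q_used=1 → run G
t=14: queue=[E,H,C,G] q_used=0 → run E
t=15: queue=[E,H,C,G] q_used=1 → run E
t=16: queue=[H,C,G,E] q_used=0 → run H
t=17: queue=[H,C,G,E] q_used=1 → run H
t=18: queue=[C,G,E,H] q_used=0 → run C
t=19: queue=[C,G,E,H] q_used=1 → run C
t=20: queue=[G,E,H,C] q_used=0 → run G
t=21: queue=[G,E,H,C] q_used=1 → run G
t=22: queue=[E,H,C,G] q_used=0 → run E
t=23: queue=[H,C,G] q_used=0 → run H
t=24: queue=[C,G] q_used=0 → run C
t=25: queue=[C,G] q_used=1 → run C
t=26: queue=[G] q_used=0 → run G
t=27: queue=[G] q_used=1 → run G
t=28: (idle)
t=29: (idle)
t=30: (idle)
t=31: (idle)
t=32: (idle)
t=33: (idle)
t=34: (idle)
t=35: (idle)
t=36: (idle)

completion order = B, D, E, H, C, G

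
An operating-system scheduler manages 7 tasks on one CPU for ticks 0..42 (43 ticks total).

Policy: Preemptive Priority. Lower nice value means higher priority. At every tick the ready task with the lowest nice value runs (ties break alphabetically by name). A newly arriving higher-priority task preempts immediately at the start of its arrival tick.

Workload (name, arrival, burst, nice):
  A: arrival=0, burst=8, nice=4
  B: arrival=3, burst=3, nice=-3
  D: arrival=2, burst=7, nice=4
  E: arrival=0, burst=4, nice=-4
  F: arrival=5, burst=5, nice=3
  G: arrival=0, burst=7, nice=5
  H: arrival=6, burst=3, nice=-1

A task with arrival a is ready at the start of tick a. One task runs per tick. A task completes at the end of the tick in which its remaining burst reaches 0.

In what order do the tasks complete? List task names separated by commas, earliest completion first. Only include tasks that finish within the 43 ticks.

completion order = E, B, H, F, A, D, G

t=0: ready={A,E,G} → run E
t=1: ready={A,E,G} → run E
t=2: ready={A,D,E,G} → run E
t=3: ready={A,B,D,E,G} → run E
t=4: ready={A,B,D,G} → run B
t=5: ready={A,B,D,F,G} → run B
t=6: ready={A,B,D,F,G,H} → run B
t=7: ready={A,D,F,G,H} → run H
t=8: ready={A,D,F,G,H} → run H
t=9: ready={A,D,F,G,H} → run H
t=10: ready={A,D,F,G} → run F
t=11: ready={A,D,F,G} → run F
t=12: ready={A,D,F,G} → run F
t=13: ready={A,D,F,G} → run F
t=14: ready={A,D,F,G} → run F
t=15: ready={A,D,G} → run A
t=16: ready={A,D,G} → run A
t=17: ready={A,D,G} → run A
t=18: ready={A,D,G} → run A
t=19: ready={A,D,G} → run A
t=20: ready={A,D,G} → run A
t=21: ready={A,D,G} → run A
t=22: ready={A,D,G} → run A
t=23: ready={D,G} → run D
t=24: ready={D,G} → run D
t=25: ready={D,G} → run D
t=26: ready={D,G} → run D
t=27: ready={D,G} → run D
t=28: ready={D,G} → run D
t=29: ready={D,G} → run D
t=30: ready={G} → run G
t=31: ready={G} → run G
t=32: ready={G} → run G
t=33: ready={G} → run G
t=34: ready={G} → run G
t=35: ready={G} → run G
t=36: ready={G} → run G
t=37: (idle)
t=38: (idle)
t=39: (idle)
t=40: (idle)
t=41: (idle)
t=42: (idle)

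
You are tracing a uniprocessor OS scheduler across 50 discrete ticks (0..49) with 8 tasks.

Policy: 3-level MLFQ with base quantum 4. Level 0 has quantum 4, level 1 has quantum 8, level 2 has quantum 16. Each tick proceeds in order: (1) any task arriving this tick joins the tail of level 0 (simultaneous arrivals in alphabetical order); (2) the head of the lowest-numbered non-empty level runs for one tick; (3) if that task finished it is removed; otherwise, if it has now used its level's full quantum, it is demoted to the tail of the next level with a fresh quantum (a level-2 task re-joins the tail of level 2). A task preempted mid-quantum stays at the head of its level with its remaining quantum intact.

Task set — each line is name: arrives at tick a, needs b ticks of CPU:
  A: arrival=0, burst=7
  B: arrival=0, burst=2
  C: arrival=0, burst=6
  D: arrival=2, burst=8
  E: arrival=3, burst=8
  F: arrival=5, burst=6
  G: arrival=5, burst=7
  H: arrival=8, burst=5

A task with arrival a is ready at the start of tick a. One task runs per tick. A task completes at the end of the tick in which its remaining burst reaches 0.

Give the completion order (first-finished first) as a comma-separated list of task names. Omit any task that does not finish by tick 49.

t=0: L0/L1/L2 = ABC/-/- → run A
t=1: L0/L1/L2 = ABC/-/- → run A
t=2: L0/L1/L2 = ABCD/-/- → run A
t=3: L0/L1/L2 = ABCDE/-/- → run A
t=4: L0/L1/L2 = BCDE/A/- → run B
t=5: L0/L1/L2 = BCDEFG/A/- → run B
t=6: L0/L1/L2 = CDEFG/A/- → run C
t=7: L0/L1/L2 = CDEFG/A/- → run C
t=8: L0/L1/L2 = CDEFGH/A/- → run C
t=9: L0/L1/L2 = CDEFGH/A/- → run C
t=10: L0/L1/L2 = DEFGH/AC/- → run D
t=11: L0/L1/L2 = DEFGH/AC/- → run D
t=12: L0/L1/L2 = DEFGH/AC/- → run D
t=13: L0/L1/L2 = DEFGH/AC/- → run D
t=14: L0/L1/L2 = EFGH/ACD/- → run E
t=15: L0/L1/L2 = EFGH/ACD/- → run E
t=16: L0/L1/L2 = EFGH/ACD/- → run E
t=17: L0/L1/L2 = EFGH/ACD/- → run E
t=18: L0/L1/L2 = FGH/ACDE/- → run F
t=19: L0/L1/L2 = FGH/ACDE/- → run F
t=20: L0/L1/L2 = FGH/ACDE/- → run F
t=21: L0/L1/L2 = FGH/ACDE/- → run F
t=22: L0/L1/L2 = GH/ACDEF/- → run G
t=23: L0/L1/L2 = GH/ACDEF/- → run G
t=24: L0/L1/L2 = GH/ACDEF/- → run G
t=25: L0/L1/L2 = GH/ACDEF/- → run G
t=26: L0/L1/L2 = H/ACDEFG/- → run H
t=27: L0/L1/L2 = H/ACDEFG/- → run H
t=28: L0/L1/L2 = H/ACDEFG/- → run H
t=29: L0/L1/L2 = H/ACDEFG/- → run H
t=30: L0/L1/L2 = -/ACDEFGH/- → run A
t=31: L0/L1/L2 = -/ACDEFGH/- → run A
t=32: L0/L1/L2 = -/ACDEFGH/- → run A
t=33: L0/L1/L2 = -/CDEFGH/- → run C
t=34: L0/L1/L2 = -/CDEFGH/- → run C
t=35: L0/L1/L2 = -/DEFGH/- → run D
t=36: L0/L1/L2 = -/DEFGH/- → run D
t=37: L0/L1/L2 = -/DEFGH/- → run D
t=38: L0/L1/L2 = -/DEFGH/- → run D
t=39: L0/L1/L2 = -/EFGH/- → run E
t=40: L0/L1/L2 = -/EFGH/- → run E
t=41: L0/L1/L2 = -/EFGH/- → run E
t=42: L0/L1/L2 = -/EFGH/- → run E
t=43: L0/L1/L2 = -/FGH/- → run F
t=44: L0/L1/L2 = -/FGH/- → run F
t=45: L0/L1/L2 = -/GH/- → run G
t=46: L0/L1/L2 = -/GH/- → run G
t=47: L0/L1/L2 = -/GH/- → run G
t=48: L0/L1/L2 = -/H/- → run H
t=49: (idle)

completion order = B, A, C, D, E, F, G, H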